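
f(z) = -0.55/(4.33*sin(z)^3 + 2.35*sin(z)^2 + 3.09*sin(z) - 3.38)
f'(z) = -0.55*(-12.99*sin(z)^2*cos(z) - 4.7*sin(z)*cos(z) - 3.09*cos(z))/(4.33*sin(z)^3 + 2.35*sin(z)^2 + 3.09*sin(z) - 3.38)^2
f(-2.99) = 0.14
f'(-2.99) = -0.10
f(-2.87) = 0.13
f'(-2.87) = -0.09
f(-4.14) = -0.16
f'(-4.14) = -0.41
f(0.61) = 22.38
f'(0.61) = 7498.71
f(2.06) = -0.13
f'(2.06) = -0.26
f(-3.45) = 0.26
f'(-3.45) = -0.68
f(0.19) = 0.20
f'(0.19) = 0.33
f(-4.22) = -0.13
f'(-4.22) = -0.26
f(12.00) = 0.11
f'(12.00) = 0.08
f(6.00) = 0.13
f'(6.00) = 0.09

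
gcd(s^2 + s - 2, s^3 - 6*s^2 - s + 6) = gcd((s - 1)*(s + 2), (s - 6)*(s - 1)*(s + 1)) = s - 1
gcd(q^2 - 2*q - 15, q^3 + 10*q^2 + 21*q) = q + 3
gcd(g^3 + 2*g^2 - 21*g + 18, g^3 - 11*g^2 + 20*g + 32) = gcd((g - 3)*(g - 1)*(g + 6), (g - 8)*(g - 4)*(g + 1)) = 1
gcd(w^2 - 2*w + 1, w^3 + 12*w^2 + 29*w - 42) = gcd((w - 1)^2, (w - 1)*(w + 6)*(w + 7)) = w - 1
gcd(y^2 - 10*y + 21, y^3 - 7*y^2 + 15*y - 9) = y - 3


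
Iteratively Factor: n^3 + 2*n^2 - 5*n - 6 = (n + 3)*(n^2 - n - 2) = (n - 2)*(n + 3)*(n + 1)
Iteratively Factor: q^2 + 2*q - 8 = (q + 4)*(q - 2)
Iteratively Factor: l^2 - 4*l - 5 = (l - 5)*(l + 1)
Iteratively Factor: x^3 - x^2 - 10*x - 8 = (x - 4)*(x^2 + 3*x + 2) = (x - 4)*(x + 1)*(x + 2)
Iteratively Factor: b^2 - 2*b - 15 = (b - 5)*(b + 3)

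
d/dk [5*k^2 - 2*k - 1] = 10*k - 2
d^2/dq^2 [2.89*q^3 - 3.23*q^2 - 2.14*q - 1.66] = 17.34*q - 6.46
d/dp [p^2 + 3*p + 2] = 2*p + 3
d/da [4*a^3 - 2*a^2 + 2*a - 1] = 12*a^2 - 4*a + 2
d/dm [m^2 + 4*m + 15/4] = 2*m + 4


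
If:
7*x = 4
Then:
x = 4/7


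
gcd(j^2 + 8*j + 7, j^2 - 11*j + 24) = 1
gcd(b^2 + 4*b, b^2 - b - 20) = b + 4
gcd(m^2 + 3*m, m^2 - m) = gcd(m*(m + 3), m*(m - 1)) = m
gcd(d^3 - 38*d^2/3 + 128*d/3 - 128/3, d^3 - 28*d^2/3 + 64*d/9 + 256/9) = d^2 - 32*d/3 + 64/3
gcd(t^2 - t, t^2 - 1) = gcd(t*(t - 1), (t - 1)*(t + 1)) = t - 1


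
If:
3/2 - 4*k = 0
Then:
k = 3/8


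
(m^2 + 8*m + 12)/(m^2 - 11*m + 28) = (m^2 + 8*m + 12)/(m^2 - 11*m + 28)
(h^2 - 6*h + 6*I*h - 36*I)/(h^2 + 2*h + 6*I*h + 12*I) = (h - 6)/(h + 2)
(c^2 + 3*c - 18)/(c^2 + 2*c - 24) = (c - 3)/(c - 4)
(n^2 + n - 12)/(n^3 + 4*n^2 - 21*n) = (n + 4)/(n*(n + 7))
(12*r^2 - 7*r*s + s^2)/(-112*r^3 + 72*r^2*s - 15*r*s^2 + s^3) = (-3*r + s)/(28*r^2 - 11*r*s + s^2)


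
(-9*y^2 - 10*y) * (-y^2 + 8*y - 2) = 9*y^4 - 62*y^3 - 62*y^2 + 20*y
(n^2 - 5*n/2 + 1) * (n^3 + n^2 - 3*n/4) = n^5 - 3*n^4/2 - 9*n^3/4 + 23*n^2/8 - 3*n/4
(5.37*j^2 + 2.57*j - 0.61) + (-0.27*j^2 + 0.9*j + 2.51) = 5.1*j^2 + 3.47*j + 1.9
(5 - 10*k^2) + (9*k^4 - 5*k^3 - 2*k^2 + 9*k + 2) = 9*k^4 - 5*k^3 - 12*k^2 + 9*k + 7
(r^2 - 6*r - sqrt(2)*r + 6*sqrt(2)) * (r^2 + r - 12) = r^4 - 5*r^3 - sqrt(2)*r^3 - 18*r^2 + 5*sqrt(2)*r^2 + 18*sqrt(2)*r + 72*r - 72*sqrt(2)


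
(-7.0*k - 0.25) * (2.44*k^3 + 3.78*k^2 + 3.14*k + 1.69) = -17.08*k^4 - 27.07*k^3 - 22.925*k^2 - 12.615*k - 0.4225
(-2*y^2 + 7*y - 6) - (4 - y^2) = -y^2 + 7*y - 10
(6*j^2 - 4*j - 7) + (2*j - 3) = 6*j^2 - 2*j - 10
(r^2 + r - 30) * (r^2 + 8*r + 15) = r^4 + 9*r^3 - 7*r^2 - 225*r - 450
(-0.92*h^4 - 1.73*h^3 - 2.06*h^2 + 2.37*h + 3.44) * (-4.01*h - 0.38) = 3.6892*h^5 + 7.2869*h^4 + 8.918*h^3 - 8.7209*h^2 - 14.695*h - 1.3072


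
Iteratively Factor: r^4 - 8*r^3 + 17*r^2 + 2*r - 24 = (r - 3)*(r^3 - 5*r^2 + 2*r + 8) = (r - 4)*(r - 3)*(r^2 - r - 2) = (r - 4)*(r - 3)*(r - 2)*(r + 1)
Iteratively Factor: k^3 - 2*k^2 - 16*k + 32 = (k - 4)*(k^2 + 2*k - 8) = (k - 4)*(k - 2)*(k + 4)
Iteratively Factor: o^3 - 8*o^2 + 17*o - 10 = (o - 2)*(o^2 - 6*o + 5) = (o - 2)*(o - 1)*(o - 5)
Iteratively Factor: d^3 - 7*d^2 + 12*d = (d - 3)*(d^2 - 4*d) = (d - 4)*(d - 3)*(d)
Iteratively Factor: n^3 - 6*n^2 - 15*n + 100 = (n - 5)*(n^2 - n - 20) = (n - 5)*(n + 4)*(n - 5)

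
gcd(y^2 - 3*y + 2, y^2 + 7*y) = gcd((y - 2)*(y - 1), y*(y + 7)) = 1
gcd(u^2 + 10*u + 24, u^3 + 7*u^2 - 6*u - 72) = u^2 + 10*u + 24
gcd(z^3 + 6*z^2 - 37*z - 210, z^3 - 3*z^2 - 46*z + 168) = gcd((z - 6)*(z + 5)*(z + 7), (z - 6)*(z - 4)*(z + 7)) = z^2 + z - 42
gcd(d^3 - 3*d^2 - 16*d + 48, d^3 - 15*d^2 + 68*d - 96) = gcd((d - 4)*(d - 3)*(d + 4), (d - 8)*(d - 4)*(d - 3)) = d^2 - 7*d + 12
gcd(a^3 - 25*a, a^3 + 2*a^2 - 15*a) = a^2 + 5*a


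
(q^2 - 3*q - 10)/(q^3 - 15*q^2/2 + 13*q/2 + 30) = 2*(q + 2)/(2*q^2 - 5*q - 12)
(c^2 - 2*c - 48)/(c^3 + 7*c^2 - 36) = (c - 8)/(c^2 + c - 6)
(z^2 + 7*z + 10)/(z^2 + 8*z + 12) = (z + 5)/(z + 6)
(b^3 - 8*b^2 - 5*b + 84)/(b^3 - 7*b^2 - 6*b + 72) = (b - 7)/(b - 6)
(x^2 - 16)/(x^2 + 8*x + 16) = (x - 4)/(x + 4)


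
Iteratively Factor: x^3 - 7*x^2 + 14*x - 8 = (x - 4)*(x^2 - 3*x + 2) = (x - 4)*(x - 1)*(x - 2)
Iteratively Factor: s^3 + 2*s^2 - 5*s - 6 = (s + 1)*(s^2 + s - 6) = (s - 2)*(s + 1)*(s + 3)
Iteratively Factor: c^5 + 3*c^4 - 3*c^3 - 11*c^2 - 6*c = (c + 1)*(c^4 + 2*c^3 - 5*c^2 - 6*c) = (c + 1)^2*(c^3 + c^2 - 6*c) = (c + 1)^2*(c + 3)*(c^2 - 2*c) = (c - 2)*(c + 1)^2*(c + 3)*(c)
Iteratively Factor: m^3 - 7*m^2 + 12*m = (m)*(m^2 - 7*m + 12) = m*(m - 4)*(m - 3)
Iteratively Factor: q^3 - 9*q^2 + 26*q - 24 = (q - 2)*(q^2 - 7*q + 12) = (q - 4)*(q - 2)*(q - 3)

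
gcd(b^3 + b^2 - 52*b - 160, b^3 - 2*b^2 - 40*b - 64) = b^2 - 4*b - 32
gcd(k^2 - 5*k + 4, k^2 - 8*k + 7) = k - 1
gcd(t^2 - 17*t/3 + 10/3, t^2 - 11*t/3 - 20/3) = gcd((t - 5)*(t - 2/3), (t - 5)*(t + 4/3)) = t - 5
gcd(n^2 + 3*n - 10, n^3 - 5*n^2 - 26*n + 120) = n + 5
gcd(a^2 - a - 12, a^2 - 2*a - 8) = a - 4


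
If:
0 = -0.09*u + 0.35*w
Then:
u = 3.88888888888889*w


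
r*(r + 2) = r^2 + 2*r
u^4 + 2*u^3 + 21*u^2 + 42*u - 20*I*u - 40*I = (u + 2)*(u - 4*I)*(u - I)*(u + 5*I)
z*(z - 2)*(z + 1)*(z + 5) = z^4 + 4*z^3 - 7*z^2 - 10*z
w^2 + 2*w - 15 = (w - 3)*(w + 5)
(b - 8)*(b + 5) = b^2 - 3*b - 40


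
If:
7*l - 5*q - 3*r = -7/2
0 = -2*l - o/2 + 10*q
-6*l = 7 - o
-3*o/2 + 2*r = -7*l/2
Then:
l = -56/15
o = -77/5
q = -91/60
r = -301/60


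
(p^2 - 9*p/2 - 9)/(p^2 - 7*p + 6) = (p + 3/2)/(p - 1)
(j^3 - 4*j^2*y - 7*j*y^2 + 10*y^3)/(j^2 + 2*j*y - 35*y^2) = (j^2 + j*y - 2*y^2)/(j + 7*y)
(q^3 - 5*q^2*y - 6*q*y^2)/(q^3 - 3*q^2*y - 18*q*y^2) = (q + y)/(q + 3*y)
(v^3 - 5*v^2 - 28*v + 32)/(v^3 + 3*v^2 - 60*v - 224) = (v - 1)/(v + 7)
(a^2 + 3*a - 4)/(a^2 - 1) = (a + 4)/(a + 1)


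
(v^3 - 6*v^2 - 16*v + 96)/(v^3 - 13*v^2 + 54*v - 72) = (v + 4)/(v - 3)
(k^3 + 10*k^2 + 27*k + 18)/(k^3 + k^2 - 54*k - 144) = (k + 1)/(k - 8)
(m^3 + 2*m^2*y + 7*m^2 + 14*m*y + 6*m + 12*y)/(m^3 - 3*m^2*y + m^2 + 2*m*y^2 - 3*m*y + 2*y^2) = (m^2 + 2*m*y + 6*m + 12*y)/(m^2 - 3*m*y + 2*y^2)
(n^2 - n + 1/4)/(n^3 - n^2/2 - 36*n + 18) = (n - 1/2)/(n^2 - 36)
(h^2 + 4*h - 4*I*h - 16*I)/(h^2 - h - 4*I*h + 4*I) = (h + 4)/(h - 1)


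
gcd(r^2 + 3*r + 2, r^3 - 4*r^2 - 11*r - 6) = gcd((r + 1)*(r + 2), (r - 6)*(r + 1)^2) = r + 1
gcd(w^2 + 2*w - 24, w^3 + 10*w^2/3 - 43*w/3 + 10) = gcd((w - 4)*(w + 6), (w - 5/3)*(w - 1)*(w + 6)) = w + 6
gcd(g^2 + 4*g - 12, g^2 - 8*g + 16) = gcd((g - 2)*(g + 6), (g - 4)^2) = 1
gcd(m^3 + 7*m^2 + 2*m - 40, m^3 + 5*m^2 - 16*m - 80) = m^2 + 9*m + 20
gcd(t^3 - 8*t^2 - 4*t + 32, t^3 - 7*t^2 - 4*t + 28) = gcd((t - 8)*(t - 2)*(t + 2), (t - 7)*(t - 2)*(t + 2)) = t^2 - 4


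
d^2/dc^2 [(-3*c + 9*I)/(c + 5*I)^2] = 6*(-c + 19*I)/(c + 5*I)^4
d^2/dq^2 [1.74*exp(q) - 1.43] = 1.74*exp(q)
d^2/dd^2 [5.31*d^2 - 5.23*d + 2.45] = 10.6200000000000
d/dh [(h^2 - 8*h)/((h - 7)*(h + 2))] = (3*h^2 - 28*h + 112)/(h^4 - 10*h^3 - 3*h^2 + 140*h + 196)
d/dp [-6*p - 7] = -6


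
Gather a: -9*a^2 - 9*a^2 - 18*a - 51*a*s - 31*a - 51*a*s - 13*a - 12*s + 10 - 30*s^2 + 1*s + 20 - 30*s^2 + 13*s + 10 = -18*a^2 + a*(-102*s - 62) - 60*s^2 + 2*s + 40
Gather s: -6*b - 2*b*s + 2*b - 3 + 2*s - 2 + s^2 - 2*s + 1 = -2*b*s - 4*b + s^2 - 4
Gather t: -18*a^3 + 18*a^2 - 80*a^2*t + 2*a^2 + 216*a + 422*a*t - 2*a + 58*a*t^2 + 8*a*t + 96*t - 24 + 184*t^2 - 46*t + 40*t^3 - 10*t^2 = -18*a^3 + 20*a^2 + 214*a + 40*t^3 + t^2*(58*a + 174) + t*(-80*a^2 + 430*a + 50) - 24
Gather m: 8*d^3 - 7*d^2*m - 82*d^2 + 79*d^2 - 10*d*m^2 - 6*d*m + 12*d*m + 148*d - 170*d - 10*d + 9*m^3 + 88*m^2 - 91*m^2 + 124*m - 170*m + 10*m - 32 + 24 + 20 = 8*d^3 - 3*d^2 - 32*d + 9*m^3 + m^2*(-10*d - 3) + m*(-7*d^2 + 6*d - 36) + 12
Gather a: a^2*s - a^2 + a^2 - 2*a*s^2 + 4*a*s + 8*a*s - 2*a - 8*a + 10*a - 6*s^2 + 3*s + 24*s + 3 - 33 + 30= a^2*s + a*(-2*s^2 + 12*s) - 6*s^2 + 27*s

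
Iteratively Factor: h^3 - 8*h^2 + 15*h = (h - 3)*(h^2 - 5*h) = (h - 5)*(h - 3)*(h)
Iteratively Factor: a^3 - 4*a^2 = (a)*(a^2 - 4*a) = a^2*(a - 4)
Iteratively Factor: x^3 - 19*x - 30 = (x + 3)*(x^2 - 3*x - 10) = (x + 2)*(x + 3)*(x - 5)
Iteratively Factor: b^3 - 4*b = (b + 2)*(b^2 - 2*b) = (b - 2)*(b + 2)*(b)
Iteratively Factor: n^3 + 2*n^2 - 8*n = (n - 2)*(n^2 + 4*n) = (n - 2)*(n + 4)*(n)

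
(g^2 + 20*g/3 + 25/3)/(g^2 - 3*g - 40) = (g + 5/3)/(g - 8)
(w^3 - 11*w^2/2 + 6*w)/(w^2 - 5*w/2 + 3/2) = w*(w - 4)/(w - 1)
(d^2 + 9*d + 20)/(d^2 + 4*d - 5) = (d + 4)/(d - 1)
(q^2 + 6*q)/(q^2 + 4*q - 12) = q/(q - 2)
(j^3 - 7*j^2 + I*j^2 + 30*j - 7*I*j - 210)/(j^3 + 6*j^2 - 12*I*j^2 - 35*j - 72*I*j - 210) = (j^2 + j*(-7 + 6*I) - 42*I)/(j^2 + j*(6 - 7*I) - 42*I)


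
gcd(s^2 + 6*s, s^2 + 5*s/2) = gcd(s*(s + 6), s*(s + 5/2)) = s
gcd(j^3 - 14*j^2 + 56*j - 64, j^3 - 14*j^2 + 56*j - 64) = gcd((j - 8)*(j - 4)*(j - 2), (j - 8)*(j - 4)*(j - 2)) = j^3 - 14*j^2 + 56*j - 64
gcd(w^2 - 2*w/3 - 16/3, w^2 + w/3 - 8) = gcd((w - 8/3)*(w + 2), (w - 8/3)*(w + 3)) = w - 8/3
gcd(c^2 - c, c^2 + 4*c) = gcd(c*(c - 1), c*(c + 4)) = c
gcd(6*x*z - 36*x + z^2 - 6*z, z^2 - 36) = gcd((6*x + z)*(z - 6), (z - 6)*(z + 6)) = z - 6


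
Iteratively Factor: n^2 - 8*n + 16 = (n - 4)*(n - 4)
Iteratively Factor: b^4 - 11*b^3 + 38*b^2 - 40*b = (b - 4)*(b^3 - 7*b^2 + 10*b) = b*(b - 4)*(b^2 - 7*b + 10) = b*(b - 4)*(b - 2)*(b - 5)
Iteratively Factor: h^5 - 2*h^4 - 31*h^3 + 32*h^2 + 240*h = (h + 3)*(h^4 - 5*h^3 - 16*h^2 + 80*h) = (h - 5)*(h + 3)*(h^3 - 16*h) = h*(h - 5)*(h + 3)*(h^2 - 16) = h*(h - 5)*(h - 4)*(h + 3)*(h + 4)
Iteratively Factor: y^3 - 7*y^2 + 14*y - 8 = (y - 2)*(y^2 - 5*y + 4) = (y - 4)*(y - 2)*(y - 1)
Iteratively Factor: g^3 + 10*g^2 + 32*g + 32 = (g + 4)*(g^2 + 6*g + 8) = (g + 4)^2*(g + 2)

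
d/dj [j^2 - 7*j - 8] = 2*j - 7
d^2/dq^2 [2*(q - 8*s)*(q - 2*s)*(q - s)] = 12*q - 44*s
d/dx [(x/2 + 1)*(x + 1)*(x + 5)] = 3*x^2/2 + 8*x + 17/2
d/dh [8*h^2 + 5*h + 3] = 16*h + 5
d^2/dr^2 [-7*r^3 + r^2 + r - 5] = 2 - 42*r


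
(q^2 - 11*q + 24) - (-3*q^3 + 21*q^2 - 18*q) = 3*q^3 - 20*q^2 + 7*q + 24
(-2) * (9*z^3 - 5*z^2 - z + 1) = -18*z^3 + 10*z^2 + 2*z - 2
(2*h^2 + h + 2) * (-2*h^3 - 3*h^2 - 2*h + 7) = -4*h^5 - 8*h^4 - 11*h^3 + 6*h^2 + 3*h + 14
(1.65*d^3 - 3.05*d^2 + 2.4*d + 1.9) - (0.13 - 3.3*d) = 1.65*d^3 - 3.05*d^2 + 5.7*d + 1.77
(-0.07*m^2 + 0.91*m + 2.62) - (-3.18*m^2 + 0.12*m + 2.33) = 3.11*m^2 + 0.79*m + 0.29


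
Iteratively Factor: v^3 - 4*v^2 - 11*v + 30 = (v + 3)*(v^2 - 7*v + 10) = (v - 2)*(v + 3)*(v - 5)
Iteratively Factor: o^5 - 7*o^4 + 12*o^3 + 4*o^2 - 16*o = (o - 2)*(o^4 - 5*o^3 + 2*o^2 + 8*o) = (o - 2)^2*(o^3 - 3*o^2 - 4*o) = (o - 4)*(o - 2)^2*(o^2 + o) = (o - 4)*(o - 2)^2*(o + 1)*(o)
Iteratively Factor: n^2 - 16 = (n + 4)*(n - 4)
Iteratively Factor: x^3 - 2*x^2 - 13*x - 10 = (x + 2)*(x^2 - 4*x - 5) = (x - 5)*(x + 2)*(x + 1)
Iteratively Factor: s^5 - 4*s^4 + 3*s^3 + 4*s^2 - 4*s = (s - 2)*(s^4 - 2*s^3 - s^2 + 2*s) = (s - 2)*(s - 1)*(s^3 - s^2 - 2*s) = (s - 2)^2*(s - 1)*(s^2 + s) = s*(s - 2)^2*(s - 1)*(s + 1)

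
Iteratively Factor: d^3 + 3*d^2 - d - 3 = (d + 3)*(d^2 - 1) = (d - 1)*(d + 3)*(d + 1)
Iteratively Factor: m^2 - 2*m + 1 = (m - 1)*(m - 1)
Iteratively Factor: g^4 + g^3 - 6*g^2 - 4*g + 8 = (g + 2)*(g^3 - g^2 - 4*g + 4) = (g - 1)*(g + 2)*(g^2 - 4) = (g - 1)*(g + 2)^2*(g - 2)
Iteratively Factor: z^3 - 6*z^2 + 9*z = (z - 3)*(z^2 - 3*z) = (z - 3)^2*(z)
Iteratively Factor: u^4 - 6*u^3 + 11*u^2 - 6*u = (u - 1)*(u^3 - 5*u^2 + 6*u) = u*(u - 1)*(u^2 - 5*u + 6) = u*(u - 2)*(u - 1)*(u - 3)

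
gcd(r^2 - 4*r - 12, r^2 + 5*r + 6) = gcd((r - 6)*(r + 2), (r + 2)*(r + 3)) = r + 2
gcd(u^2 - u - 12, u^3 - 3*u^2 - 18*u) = u + 3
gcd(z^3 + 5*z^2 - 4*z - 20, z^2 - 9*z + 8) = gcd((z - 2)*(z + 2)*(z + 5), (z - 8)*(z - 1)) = 1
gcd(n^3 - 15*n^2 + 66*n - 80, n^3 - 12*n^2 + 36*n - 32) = n^2 - 10*n + 16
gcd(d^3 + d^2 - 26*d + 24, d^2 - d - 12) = d - 4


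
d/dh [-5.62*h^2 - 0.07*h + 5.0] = -11.24*h - 0.07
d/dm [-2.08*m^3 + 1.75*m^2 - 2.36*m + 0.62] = -6.24*m^2 + 3.5*m - 2.36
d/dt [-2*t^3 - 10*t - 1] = -6*t^2 - 10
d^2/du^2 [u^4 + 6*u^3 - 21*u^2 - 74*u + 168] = 12*u^2 + 36*u - 42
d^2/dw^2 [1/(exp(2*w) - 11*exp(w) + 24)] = ((11 - 4*exp(w))*(exp(2*w) - 11*exp(w) + 24) + 2*(2*exp(w) - 11)^2*exp(w))*exp(w)/(exp(2*w) - 11*exp(w) + 24)^3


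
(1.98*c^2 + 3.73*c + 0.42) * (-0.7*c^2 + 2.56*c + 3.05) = -1.386*c^4 + 2.4578*c^3 + 15.2938*c^2 + 12.4517*c + 1.281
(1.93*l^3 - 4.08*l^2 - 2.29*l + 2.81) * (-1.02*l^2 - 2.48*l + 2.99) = -1.9686*l^5 - 0.6248*l^4 + 18.2249*l^3 - 9.3862*l^2 - 13.8159*l + 8.4019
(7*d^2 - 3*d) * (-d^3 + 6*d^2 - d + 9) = -7*d^5 + 45*d^4 - 25*d^3 + 66*d^2 - 27*d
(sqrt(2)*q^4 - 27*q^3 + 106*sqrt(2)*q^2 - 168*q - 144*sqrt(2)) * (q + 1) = sqrt(2)*q^5 - 27*q^4 + sqrt(2)*q^4 - 27*q^3 + 106*sqrt(2)*q^3 - 168*q^2 + 106*sqrt(2)*q^2 - 144*sqrt(2)*q - 168*q - 144*sqrt(2)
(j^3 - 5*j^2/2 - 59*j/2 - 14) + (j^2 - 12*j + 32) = j^3 - 3*j^2/2 - 83*j/2 + 18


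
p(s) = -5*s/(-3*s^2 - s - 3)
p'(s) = -5*s*(6*s + 1)/(-3*s^2 - s - 3)^2 - 5/(-3*s^2 - s - 3) = 15*(1 - s^2)/(9*s^4 + 6*s^3 + 19*s^2 + 6*s + 9)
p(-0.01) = -0.02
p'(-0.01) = 1.68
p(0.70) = 0.68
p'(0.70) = 0.29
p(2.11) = 0.57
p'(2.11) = -0.15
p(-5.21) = -0.33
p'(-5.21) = -0.06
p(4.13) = 0.35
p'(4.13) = -0.07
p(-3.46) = -0.49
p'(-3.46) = -0.13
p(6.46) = 0.24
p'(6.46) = -0.03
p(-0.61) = -0.87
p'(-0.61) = 0.77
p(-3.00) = -0.56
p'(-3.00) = -0.16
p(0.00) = 0.00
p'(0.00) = 1.67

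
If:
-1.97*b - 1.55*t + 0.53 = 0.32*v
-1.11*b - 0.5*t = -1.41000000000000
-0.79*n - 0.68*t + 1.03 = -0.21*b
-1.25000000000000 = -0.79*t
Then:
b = 0.56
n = 0.09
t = 1.58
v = -9.44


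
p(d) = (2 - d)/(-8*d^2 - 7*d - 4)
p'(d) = (2 - d)*(16*d + 7)/(-8*d^2 - 7*d - 4)^2 - 1/(-8*d^2 - 7*d - 4) = (8*d^2 + 7*d - (d - 2)*(16*d + 7) + 4)/(8*d^2 + 7*d + 4)^2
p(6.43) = 0.01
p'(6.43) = -0.00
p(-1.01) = -0.59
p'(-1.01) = -0.87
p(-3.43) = -0.07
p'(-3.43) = -0.03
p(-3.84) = -0.06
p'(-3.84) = -0.02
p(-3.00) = -0.09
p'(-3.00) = -0.05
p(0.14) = -0.36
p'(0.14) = 0.85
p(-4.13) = -0.05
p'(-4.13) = -0.02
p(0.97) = -0.06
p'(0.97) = 0.12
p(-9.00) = -0.02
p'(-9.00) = 0.00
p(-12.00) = -0.01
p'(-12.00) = 0.00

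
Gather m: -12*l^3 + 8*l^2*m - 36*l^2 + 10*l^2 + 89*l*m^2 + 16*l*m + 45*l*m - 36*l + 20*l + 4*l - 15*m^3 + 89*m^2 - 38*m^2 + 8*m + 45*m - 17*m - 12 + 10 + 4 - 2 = -12*l^3 - 26*l^2 - 12*l - 15*m^3 + m^2*(89*l + 51) + m*(8*l^2 + 61*l + 36)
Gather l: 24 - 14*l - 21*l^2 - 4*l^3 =-4*l^3 - 21*l^2 - 14*l + 24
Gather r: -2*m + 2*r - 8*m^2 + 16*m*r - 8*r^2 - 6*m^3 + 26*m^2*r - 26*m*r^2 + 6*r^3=-6*m^3 - 8*m^2 - 2*m + 6*r^3 + r^2*(-26*m - 8) + r*(26*m^2 + 16*m + 2)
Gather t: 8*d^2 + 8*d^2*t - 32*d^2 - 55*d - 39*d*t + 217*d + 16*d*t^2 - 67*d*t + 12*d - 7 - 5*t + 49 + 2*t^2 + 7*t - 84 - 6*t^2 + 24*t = -24*d^2 + 174*d + t^2*(16*d - 4) + t*(8*d^2 - 106*d + 26) - 42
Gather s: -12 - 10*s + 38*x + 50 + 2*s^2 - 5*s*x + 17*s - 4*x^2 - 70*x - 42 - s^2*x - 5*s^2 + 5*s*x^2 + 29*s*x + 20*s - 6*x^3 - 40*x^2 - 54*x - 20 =s^2*(-x - 3) + s*(5*x^2 + 24*x + 27) - 6*x^3 - 44*x^2 - 86*x - 24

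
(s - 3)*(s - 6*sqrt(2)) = s^2 - 6*sqrt(2)*s - 3*s + 18*sqrt(2)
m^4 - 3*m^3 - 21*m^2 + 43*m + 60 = (m - 5)*(m - 3)*(m + 1)*(m + 4)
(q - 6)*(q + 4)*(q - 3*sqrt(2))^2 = q^4 - 6*sqrt(2)*q^3 - 2*q^3 - 6*q^2 + 12*sqrt(2)*q^2 - 36*q + 144*sqrt(2)*q - 432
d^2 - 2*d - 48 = (d - 8)*(d + 6)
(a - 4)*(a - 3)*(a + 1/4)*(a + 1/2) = a^4 - 25*a^3/4 + 55*a^2/8 + 65*a/8 + 3/2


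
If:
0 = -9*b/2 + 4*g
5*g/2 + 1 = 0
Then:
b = -16/45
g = -2/5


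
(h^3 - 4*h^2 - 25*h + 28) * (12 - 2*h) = -2*h^4 + 20*h^3 + 2*h^2 - 356*h + 336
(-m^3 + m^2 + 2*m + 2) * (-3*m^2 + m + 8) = 3*m^5 - 4*m^4 - 13*m^3 + 4*m^2 + 18*m + 16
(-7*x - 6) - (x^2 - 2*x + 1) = -x^2 - 5*x - 7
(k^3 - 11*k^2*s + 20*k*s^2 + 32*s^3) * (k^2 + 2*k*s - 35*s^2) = k^5 - 9*k^4*s - 37*k^3*s^2 + 457*k^2*s^3 - 636*k*s^4 - 1120*s^5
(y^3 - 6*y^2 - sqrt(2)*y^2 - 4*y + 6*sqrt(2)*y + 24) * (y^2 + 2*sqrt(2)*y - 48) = y^5 - 6*y^4 + sqrt(2)*y^4 - 56*y^3 - 6*sqrt(2)*y^3 + 40*sqrt(2)*y^2 + 336*y^2 - 240*sqrt(2)*y + 192*y - 1152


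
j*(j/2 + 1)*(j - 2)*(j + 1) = j^4/2 + j^3/2 - 2*j^2 - 2*j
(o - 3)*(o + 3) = o^2 - 9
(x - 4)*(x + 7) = x^2 + 3*x - 28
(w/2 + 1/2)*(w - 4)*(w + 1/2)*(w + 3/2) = w^4/2 - w^3/2 - 37*w^2/8 - 41*w/8 - 3/2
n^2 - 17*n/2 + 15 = (n - 6)*(n - 5/2)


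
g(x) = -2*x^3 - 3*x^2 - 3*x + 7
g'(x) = -6*x^2 - 6*x - 3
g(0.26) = 5.98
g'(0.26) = -4.97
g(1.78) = -19.12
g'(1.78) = -32.69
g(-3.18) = 50.52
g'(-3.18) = -44.59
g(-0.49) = 7.98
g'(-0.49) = -1.50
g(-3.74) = 80.88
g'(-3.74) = -64.49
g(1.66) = -15.40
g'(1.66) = -29.49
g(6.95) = -830.16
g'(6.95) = -334.52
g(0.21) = 6.22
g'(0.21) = -4.52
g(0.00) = 7.00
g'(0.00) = -3.00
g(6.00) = -551.00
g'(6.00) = -255.00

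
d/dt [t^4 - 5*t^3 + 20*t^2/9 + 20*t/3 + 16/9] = 4*t^3 - 15*t^2 + 40*t/9 + 20/3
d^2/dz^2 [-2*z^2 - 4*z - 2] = -4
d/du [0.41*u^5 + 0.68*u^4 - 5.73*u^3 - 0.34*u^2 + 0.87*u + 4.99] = 2.05*u^4 + 2.72*u^3 - 17.19*u^2 - 0.68*u + 0.87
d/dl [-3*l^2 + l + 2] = 1 - 6*l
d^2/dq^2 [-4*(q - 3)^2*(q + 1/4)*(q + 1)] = -48*q^2 + 114*q - 14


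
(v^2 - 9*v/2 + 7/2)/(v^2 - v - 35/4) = 2*(v - 1)/(2*v + 5)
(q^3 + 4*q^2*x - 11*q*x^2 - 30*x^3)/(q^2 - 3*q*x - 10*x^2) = (-q^2 - 2*q*x + 15*x^2)/(-q + 5*x)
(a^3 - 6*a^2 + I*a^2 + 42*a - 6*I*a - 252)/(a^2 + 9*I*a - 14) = (a^2 - 6*a*(1 + I) + 36*I)/(a + 2*I)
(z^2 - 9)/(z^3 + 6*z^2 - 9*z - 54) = 1/(z + 6)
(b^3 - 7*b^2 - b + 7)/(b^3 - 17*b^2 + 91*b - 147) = (b^2 - 1)/(b^2 - 10*b + 21)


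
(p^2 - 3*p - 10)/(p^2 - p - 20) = (p + 2)/(p + 4)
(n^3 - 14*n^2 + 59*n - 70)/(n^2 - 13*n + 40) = (n^2 - 9*n + 14)/(n - 8)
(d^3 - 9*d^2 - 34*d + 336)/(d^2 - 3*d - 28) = (d^2 - 2*d - 48)/(d + 4)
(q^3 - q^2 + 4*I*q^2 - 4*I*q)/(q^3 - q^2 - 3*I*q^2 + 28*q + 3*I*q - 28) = q/(q - 7*I)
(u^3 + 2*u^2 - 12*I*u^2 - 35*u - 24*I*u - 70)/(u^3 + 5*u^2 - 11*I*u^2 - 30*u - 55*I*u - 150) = (u^2 + u*(2 - 7*I) - 14*I)/(u^2 + u*(5 - 6*I) - 30*I)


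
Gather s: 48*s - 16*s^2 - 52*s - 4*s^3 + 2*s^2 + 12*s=-4*s^3 - 14*s^2 + 8*s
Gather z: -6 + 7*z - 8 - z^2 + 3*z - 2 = -z^2 + 10*z - 16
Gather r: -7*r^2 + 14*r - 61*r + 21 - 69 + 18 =-7*r^2 - 47*r - 30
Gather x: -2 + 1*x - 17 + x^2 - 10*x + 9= x^2 - 9*x - 10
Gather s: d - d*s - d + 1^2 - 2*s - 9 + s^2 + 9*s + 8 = s^2 + s*(7 - d)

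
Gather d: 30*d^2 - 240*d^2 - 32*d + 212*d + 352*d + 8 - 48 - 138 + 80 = -210*d^2 + 532*d - 98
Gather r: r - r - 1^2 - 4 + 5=0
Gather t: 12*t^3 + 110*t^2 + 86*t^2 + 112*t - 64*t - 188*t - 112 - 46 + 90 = 12*t^3 + 196*t^2 - 140*t - 68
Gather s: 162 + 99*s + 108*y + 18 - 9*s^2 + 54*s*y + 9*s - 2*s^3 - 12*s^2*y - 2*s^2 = -2*s^3 + s^2*(-12*y - 11) + s*(54*y + 108) + 108*y + 180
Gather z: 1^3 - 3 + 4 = 2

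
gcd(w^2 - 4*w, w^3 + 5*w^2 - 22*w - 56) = w - 4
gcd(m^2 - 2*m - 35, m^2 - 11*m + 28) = m - 7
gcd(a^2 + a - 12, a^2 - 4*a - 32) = a + 4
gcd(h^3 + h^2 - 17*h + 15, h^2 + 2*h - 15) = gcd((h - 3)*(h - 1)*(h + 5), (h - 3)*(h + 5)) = h^2 + 2*h - 15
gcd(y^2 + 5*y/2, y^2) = y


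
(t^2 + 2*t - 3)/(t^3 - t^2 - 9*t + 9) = 1/(t - 3)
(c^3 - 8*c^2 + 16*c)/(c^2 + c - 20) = c*(c - 4)/(c + 5)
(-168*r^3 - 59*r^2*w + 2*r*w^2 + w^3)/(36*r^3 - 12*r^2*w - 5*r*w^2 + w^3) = (-56*r^2 - r*w + w^2)/(12*r^2 - 8*r*w + w^2)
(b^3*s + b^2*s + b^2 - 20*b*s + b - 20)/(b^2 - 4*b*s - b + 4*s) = (b^3*s + b^2*s + b^2 - 20*b*s + b - 20)/(b^2 - 4*b*s - b + 4*s)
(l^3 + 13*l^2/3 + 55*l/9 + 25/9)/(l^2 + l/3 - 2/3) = (9*l^2 + 30*l + 25)/(3*(3*l - 2))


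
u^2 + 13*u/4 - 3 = (u - 3/4)*(u + 4)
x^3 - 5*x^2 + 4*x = x*(x - 4)*(x - 1)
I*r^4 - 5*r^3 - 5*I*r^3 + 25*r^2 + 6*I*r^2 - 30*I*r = r*(r - 5)*(r + 6*I)*(I*r + 1)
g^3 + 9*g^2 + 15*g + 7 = (g + 1)^2*(g + 7)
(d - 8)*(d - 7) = d^2 - 15*d + 56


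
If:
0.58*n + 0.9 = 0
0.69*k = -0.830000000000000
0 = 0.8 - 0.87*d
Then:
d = 0.92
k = -1.20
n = -1.55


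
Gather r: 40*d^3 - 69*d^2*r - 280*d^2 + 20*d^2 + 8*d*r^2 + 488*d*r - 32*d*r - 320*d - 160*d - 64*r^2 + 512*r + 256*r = 40*d^3 - 260*d^2 - 480*d + r^2*(8*d - 64) + r*(-69*d^2 + 456*d + 768)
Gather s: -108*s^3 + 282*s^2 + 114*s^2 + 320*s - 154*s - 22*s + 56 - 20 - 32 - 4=-108*s^3 + 396*s^2 + 144*s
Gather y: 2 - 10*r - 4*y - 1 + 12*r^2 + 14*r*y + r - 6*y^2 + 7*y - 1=12*r^2 - 9*r - 6*y^2 + y*(14*r + 3)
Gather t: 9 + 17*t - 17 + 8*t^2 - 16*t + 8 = 8*t^2 + t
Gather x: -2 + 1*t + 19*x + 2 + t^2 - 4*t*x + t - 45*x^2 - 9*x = t^2 + 2*t - 45*x^2 + x*(10 - 4*t)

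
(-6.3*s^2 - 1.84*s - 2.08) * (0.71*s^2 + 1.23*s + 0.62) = -4.473*s^4 - 9.0554*s^3 - 7.646*s^2 - 3.6992*s - 1.2896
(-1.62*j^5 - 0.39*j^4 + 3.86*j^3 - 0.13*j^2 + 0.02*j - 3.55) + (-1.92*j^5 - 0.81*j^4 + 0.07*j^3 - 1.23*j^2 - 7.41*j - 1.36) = -3.54*j^5 - 1.2*j^4 + 3.93*j^3 - 1.36*j^2 - 7.39*j - 4.91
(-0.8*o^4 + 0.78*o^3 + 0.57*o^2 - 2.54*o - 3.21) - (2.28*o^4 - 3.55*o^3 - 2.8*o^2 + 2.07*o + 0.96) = -3.08*o^4 + 4.33*o^3 + 3.37*o^2 - 4.61*o - 4.17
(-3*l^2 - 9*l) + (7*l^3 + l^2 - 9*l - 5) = 7*l^3 - 2*l^2 - 18*l - 5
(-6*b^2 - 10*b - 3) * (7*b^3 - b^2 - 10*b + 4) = -42*b^5 - 64*b^4 + 49*b^3 + 79*b^2 - 10*b - 12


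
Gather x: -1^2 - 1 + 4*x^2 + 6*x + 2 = 4*x^2 + 6*x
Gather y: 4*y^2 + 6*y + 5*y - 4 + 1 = 4*y^2 + 11*y - 3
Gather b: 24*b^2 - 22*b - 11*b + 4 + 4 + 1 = 24*b^2 - 33*b + 9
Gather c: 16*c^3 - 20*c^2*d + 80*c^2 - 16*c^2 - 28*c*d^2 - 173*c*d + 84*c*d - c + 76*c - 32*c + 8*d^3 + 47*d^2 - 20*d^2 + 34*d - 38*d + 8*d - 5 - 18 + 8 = 16*c^3 + c^2*(64 - 20*d) + c*(-28*d^2 - 89*d + 43) + 8*d^3 + 27*d^2 + 4*d - 15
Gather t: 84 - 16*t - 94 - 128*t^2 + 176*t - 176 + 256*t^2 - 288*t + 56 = 128*t^2 - 128*t - 130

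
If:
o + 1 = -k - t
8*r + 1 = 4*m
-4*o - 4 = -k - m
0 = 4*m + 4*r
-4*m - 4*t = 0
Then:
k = 1/20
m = 1/12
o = -29/30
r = -1/12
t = -1/12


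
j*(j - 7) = j^2 - 7*j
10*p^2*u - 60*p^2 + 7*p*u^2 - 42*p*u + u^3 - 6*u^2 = (2*p + u)*(5*p + u)*(u - 6)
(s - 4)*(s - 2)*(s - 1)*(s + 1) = s^4 - 6*s^3 + 7*s^2 + 6*s - 8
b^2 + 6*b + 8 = (b + 2)*(b + 4)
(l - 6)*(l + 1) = l^2 - 5*l - 6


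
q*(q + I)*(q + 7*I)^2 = q^4 + 15*I*q^3 - 63*q^2 - 49*I*q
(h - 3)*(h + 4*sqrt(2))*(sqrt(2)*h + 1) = sqrt(2)*h^3 - 3*sqrt(2)*h^2 + 9*h^2 - 27*h + 4*sqrt(2)*h - 12*sqrt(2)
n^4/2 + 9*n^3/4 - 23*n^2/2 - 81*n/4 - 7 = (n/2 + 1/2)*(n - 4)*(n + 1/2)*(n + 7)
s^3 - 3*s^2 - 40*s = s*(s - 8)*(s + 5)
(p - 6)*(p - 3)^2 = p^3 - 12*p^2 + 45*p - 54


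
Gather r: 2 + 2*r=2*r + 2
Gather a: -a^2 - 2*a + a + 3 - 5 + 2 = -a^2 - a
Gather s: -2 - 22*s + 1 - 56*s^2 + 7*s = -56*s^2 - 15*s - 1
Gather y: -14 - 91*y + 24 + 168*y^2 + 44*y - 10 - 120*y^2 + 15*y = 48*y^2 - 32*y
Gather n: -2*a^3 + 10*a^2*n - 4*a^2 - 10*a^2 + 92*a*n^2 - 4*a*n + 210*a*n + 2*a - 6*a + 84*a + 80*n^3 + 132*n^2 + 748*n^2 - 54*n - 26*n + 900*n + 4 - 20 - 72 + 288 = -2*a^3 - 14*a^2 + 80*a + 80*n^3 + n^2*(92*a + 880) + n*(10*a^2 + 206*a + 820) + 200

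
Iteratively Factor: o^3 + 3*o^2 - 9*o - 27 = (o + 3)*(o^2 - 9) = (o + 3)^2*(o - 3)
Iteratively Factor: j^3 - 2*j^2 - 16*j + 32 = (j - 2)*(j^2 - 16) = (j - 4)*(j - 2)*(j + 4)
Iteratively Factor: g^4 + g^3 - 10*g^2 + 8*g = (g - 2)*(g^3 + 3*g^2 - 4*g) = (g - 2)*(g - 1)*(g^2 + 4*g) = g*(g - 2)*(g - 1)*(g + 4)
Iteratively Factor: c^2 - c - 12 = (c + 3)*(c - 4)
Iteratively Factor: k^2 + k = (k)*(k + 1)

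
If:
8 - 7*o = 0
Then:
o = 8/7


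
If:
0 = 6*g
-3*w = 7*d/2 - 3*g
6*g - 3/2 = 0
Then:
No Solution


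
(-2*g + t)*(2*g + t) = -4*g^2 + t^2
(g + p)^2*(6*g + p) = 6*g^3 + 13*g^2*p + 8*g*p^2 + p^3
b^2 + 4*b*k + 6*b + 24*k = (b + 6)*(b + 4*k)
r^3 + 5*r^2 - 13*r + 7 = (r - 1)^2*(r + 7)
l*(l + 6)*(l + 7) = l^3 + 13*l^2 + 42*l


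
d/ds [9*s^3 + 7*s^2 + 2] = s*(27*s + 14)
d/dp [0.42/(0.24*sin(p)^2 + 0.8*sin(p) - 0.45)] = -(0.2016*sin(p) + 0.336)*cos(p)/(0.24*sin(p)^2 + 0.8*sin(p) - 0.45)^2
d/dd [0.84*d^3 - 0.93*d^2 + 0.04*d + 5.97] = 2.52*d^2 - 1.86*d + 0.04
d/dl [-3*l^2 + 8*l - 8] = 8 - 6*l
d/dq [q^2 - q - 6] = 2*q - 1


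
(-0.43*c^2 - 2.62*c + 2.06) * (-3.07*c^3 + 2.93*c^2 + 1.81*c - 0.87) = 1.3201*c^5 + 6.7835*c^4 - 14.7791*c^3 + 1.6677*c^2 + 6.008*c - 1.7922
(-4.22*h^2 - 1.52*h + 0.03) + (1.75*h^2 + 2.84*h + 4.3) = -2.47*h^2 + 1.32*h + 4.33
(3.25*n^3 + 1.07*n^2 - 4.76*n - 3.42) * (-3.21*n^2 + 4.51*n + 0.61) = -10.4325*n^5 + 11.2228*n^4 + 22.0878*n^3 - 9.8367*n^2 - 18.3278*n - 2.0862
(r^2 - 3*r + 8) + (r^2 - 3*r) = 2*r^2 - 6*r + 8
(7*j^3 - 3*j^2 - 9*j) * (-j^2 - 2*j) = -7*j^5 - 11*j^4 + 15*j^3 + 18*j^2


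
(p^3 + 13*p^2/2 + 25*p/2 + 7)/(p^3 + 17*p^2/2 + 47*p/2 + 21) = (p + 1)/(p + 3)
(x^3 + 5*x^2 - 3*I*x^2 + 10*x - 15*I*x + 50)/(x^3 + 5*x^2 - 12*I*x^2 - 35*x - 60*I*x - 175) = (x + 2*I)/(x - 7*I)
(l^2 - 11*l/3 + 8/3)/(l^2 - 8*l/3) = (l - 1)/l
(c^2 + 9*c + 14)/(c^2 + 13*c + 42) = (c + 2)/(c + 6)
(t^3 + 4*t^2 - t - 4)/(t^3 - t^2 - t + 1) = (t + 4)/(t - 1)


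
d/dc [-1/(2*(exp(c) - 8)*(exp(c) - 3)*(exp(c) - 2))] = ((exp(c) - 8)*(exp(c) - 3) + (exp(c) - 8)*(exp(c) - 2) + (exp(c) - 3)*(exp(c) - 2))*exp(c)/(2*(exp(c) - 8)^2*(exp(c) - 3)^2*(exp(c) - 2)^2)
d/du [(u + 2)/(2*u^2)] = (-u - 4)/(2*u^3)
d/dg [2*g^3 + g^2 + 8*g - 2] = 6*g^2 + 2*g + 8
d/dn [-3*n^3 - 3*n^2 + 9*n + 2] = -9*n^2 - 6*n + 9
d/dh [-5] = 0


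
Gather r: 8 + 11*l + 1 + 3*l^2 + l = 3*l^2 + 12*l + 9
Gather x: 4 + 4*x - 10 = 4*x - 6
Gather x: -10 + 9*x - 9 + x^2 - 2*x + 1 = x^2 + 7*x - 18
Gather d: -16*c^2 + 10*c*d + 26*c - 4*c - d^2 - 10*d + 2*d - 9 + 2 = -16*c^2 + 22*c - d^2 + d*(10*c - 8) - 7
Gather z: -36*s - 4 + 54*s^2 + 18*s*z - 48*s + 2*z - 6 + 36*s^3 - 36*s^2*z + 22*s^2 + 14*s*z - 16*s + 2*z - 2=36*s^3 + 76*s^2 - 100*s + z*(-36*s^2 + 32*s + 4) - 12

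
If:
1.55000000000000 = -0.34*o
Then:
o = -4.56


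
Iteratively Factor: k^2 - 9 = (k + 3)*(k - 3)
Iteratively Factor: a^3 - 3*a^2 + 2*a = (a)*(a^2 - 3*a + 2) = a*(a - 1)*(a - 2)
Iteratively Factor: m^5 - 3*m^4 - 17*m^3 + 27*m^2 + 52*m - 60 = (m + 3)*(m^4 - 6*m^3 + m^2 + 24*m - 20) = (m - 2)*(m + 3)*(m^3 - 4*m^2 - 7*m + 10) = (m - 5)*(m - 2)*(m + 3)*(m^2 + m - 2) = (m - 5)*(m - 2)*(m + 2)*(m + 3)*(m - 1)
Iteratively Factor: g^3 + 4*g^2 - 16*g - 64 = (g + 4)*(g^2 - 16) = (g - 4)*(g + 4)*(g + 4)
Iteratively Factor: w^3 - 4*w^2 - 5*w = (w - 5)*(w^2 + w) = (w - 5)*(w + 1)*(w)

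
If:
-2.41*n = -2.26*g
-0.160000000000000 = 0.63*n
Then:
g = -0.27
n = -0.25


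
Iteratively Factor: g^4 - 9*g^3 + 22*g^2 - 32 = (g - 2)*(g^3 - 7*g^2 + 8*g + 16) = (g - 4)*(g - 2)*(g^2 - 3*g - 4) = (g - 4)^2*(g - 2)*(g + 1)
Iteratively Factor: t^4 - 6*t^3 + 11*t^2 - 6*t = (t - 2)*(t^3 - 4*t^2 + 3*t) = (t - 2)*(t - 1)*(t^2 - 3*t) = t*(t - 2)*(t - 1)*(t - 3)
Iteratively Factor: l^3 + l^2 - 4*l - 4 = (l - 2)*(l^2 + 3*l + 2) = (l - 2)*(l + 1)*(l + 2)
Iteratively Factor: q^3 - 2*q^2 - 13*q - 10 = (q + 2)*(q^2 - 4*q - 5) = (q + 1)*(q + 2)*(q - 5)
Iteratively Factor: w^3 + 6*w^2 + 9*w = (w + 3)*(w^2 + 3*w) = w*(w + 3)*(w + 3)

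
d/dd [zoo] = 0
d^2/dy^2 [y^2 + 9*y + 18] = 2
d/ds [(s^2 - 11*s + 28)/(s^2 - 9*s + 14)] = 2/(s^2 - 4*s + 4)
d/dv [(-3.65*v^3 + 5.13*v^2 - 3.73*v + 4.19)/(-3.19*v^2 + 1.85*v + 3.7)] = (11.6435*v^4 - 13.505*v^3 - 42.9232*v^2 + 64.6942*v - 21.5525)/(10.1761*v^4 - 11.803*v^3 - 20.1835*v^2 + 13.69*v + 13.69)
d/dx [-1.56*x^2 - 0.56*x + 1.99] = -3.12*x - 0.56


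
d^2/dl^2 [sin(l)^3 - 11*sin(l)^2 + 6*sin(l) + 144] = -9*sin(l)^3 + 44*sin(l)^2 - 22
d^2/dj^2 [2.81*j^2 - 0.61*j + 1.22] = 5.62000000000000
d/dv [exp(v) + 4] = exp(v)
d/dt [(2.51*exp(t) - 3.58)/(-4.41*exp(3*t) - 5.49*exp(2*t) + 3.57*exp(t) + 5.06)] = (22.1382*exp(3*t) - 33.5835*exp(2*t) - 39.3084*exp(t) + 25.4812)*exp(t)/(19.4481*exp(6*t) + 48.4218*exp(5*t) - 1.3473*exp(4*t) - 83.8278*exp(3*t) - 42.8139*exp(2*t) + 36.1284*exp(t) + 25.6036)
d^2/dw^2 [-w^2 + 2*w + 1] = -2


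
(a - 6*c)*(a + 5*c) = a^2 - a*c - 30*c^2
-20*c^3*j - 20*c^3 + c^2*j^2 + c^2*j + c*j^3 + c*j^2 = (-4*c + j)*(5*c + j)*(c*j + c)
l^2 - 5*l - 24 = (l - 8)*(l + 3)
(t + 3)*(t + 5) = t^2 + 8*t + 15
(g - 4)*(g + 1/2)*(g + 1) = g^3 - 5*g^2/2 - 11*g/2 - 2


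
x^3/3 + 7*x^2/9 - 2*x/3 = x*(x/3 + 1)*(x - 2/3)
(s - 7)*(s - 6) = s^2 - 13*s + 42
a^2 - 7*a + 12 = (a - 4)*(a - 3)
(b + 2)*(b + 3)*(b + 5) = b^3 + 10*b^2 + 31*b + 30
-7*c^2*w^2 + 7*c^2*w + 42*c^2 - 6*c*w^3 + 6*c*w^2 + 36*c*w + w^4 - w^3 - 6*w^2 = (-7*c + w)*(c + w)*(w - 3)*(w + 2)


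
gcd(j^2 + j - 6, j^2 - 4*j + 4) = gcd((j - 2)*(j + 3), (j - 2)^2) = j - 2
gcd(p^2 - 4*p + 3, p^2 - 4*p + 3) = p^2 - 4*p + 3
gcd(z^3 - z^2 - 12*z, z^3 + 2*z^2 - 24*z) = z^2 - 4*z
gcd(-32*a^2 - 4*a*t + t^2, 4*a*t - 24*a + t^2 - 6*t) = 4*a + t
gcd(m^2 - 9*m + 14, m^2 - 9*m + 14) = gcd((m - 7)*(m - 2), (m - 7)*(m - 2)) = m^2 - 9*m + 14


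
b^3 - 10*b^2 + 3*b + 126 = (b - 7)*(b - 6)*(b + 3)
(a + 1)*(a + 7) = a^2 + 8*a + 7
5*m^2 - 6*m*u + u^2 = (-5*m + u)*(-m + u)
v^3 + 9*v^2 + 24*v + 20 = (v + 2)^2*(v + 5)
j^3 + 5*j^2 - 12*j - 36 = (j - 3)*(j + 2)*(j + 6)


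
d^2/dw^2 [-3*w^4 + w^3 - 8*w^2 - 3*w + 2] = -36*w^2 + 6*w - 16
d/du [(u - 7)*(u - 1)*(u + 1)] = 3*u^2 - 14*u - 1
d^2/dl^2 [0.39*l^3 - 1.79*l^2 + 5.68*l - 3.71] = 2.34*l - 3.58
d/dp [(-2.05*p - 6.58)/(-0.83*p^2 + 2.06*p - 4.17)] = (-1.7015*p^2 - 10.9228*p + 22.1033)/(0.6889*p^4 - 3.4196*p^3 + 11.1658*p^2 - 17.1804*p + 17.3889)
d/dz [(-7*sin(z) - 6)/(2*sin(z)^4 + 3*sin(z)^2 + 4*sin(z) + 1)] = (42*(1 - cos(z)^2)^2 + 72*sin(z) - 12*sin(3*z) - 21*cos(z)^2 + 38)*cos(z)/(2*(1 - cos(z)^2)^2 + 4*sin(z) - 3*cos(z)^2 + 4)^2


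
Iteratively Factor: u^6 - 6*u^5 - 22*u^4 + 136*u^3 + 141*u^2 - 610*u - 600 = (u + 4)*(u^5 - 10*u^4 + 18*u^3 + 64*u^2 - 115*u - 150) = (u - 3)*(u + 4)*(u^4 - 7*u^3 - 3*u^2 + 55*u + 50) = (u - 5)*(u - 3)*(u + 4)*(u^3 - 2*u^2 - 13*u - 10) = (u - 5)^2*(u - 3)*(u + 4)*(u^2 + 3*u + 2) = (u - 5)^2*(u - 3)*(u + 1)*(u + 4)*(u + 2)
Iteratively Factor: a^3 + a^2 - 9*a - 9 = (a + 3)*(a^2 - 2*a - 3) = (a + 1)*(a + 3)*(a - 3)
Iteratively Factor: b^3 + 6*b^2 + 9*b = (b)*(b^2 + 6*b + 9) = b*(b + 3)*(b + 3)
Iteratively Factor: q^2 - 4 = (q + 2)*(q - 2)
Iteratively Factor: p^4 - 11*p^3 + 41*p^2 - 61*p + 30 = (p - 2)*(p^3 - 9*p^2 + 23*p - 15) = (p - 3)*(p - 2)*(p^2 - 6*p + 5) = (p - 3)*(p - 2)*(p - 1)*(p - 5)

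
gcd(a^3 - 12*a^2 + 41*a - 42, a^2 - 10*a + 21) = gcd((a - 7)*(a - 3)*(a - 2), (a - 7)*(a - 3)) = a^2 - 10*a + 21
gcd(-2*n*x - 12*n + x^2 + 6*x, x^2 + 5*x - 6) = x + 6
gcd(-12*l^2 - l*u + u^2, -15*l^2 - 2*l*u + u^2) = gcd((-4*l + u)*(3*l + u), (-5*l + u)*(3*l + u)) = 3*l + u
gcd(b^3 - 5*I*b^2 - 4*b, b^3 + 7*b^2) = b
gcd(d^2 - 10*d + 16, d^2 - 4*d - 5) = 1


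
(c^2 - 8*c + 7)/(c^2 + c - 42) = (c^2 - 8*c + 7)/(c^2 + c - 42)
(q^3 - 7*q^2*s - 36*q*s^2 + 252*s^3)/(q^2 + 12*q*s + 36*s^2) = (q^2 - 13*q*s + 42*s^2)/(q + 6*s)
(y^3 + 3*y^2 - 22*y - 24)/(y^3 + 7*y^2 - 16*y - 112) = (y^2 + 7*y + 6)/(y^2 + 11*y + 28)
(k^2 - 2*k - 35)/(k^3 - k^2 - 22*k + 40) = (k - 7)/(k^2 - 6*k + 8)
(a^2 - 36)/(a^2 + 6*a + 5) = (a^2 - 36)/(a^2 + 6*a + 5)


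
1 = 1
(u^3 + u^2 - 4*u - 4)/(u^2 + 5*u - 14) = (u^2 + 3*u + 2)/(u + 7)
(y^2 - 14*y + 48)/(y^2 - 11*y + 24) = (y - 6)/(y - 3)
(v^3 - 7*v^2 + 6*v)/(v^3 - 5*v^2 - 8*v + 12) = v/(v + 2)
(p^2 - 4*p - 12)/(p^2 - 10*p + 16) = (p^2 - 4*p - 12)/(p^2 - 10*p + 16)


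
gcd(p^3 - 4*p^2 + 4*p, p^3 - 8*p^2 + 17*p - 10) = p - 2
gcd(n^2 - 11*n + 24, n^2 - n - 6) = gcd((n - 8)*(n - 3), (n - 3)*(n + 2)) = n - 3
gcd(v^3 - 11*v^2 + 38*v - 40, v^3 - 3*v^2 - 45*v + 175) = v - 5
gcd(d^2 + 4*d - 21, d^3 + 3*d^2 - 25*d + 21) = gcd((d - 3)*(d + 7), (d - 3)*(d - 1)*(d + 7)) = d^2 + 4*d - 21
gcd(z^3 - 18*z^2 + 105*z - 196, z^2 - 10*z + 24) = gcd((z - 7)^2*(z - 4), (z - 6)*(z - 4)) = z - 4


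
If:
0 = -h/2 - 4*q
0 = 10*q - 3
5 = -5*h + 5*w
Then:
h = -12/5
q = 3/10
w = -7/5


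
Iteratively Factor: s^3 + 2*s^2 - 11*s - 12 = (s - 3)*(s^2 + 5*s + 4) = (s - 3)*(s + 4)*(s + 1)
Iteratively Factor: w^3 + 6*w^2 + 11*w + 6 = (w + 2)*(w^2 + 4*w + 3) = (w + 2)*(w + 3)*(w + 1)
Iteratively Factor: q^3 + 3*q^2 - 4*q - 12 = (q - 2)*(q^2 + 5*q + 6) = (q - 2)*(q + 2)*(q + 3)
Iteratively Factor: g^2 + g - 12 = (g + 4)*(g - 3)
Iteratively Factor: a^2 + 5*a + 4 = (a + 1)*(a + 4)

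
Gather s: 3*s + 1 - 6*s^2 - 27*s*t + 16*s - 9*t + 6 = -6*s^2 + s*(19 - 27*t) - 9*t + 7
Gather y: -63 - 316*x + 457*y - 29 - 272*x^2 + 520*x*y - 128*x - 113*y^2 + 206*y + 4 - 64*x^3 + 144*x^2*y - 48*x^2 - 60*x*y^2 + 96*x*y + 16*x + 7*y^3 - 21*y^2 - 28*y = -64*x^3 - 320*x^2 - 428*x + 7*y^3 + y^2*(-60*x - 134) + y*(144*x^2 + 616*x + 635) - 88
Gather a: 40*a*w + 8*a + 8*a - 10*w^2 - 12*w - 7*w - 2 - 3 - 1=a*(40*w + 16) - 10*w^2 - 19*w - 6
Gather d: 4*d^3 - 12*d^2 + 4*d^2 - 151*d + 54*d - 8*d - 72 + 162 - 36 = 4*d^3 - 8*d^2 - 105*d + 54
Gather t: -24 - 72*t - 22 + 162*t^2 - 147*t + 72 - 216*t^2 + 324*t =-54*t^2 + 105*t + 26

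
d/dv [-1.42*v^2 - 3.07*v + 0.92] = -2.84*v - 3.07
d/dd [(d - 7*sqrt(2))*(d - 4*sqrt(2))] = 2*d - 11*sqrt(2)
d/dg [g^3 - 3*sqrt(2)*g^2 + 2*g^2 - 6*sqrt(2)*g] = 3*g^2 - 6*sqrt(2)*g + 4*g - 6*sqrt(2)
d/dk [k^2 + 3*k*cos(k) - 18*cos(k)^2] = -3*k*sin(k) + 2*k + 18*sin(2*k) + 3*cos(k)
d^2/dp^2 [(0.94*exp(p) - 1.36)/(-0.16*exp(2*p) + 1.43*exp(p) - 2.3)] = (-0.024064*exp(4*p) - 0.0758079999999999*exp(3*p) + 1.142016*exp(2*p) - 2.312516*exp(p) - 0.499559999999999)*exp(p)/(0.004096*exp(6*p) - 0.109824*exp(5*p) + 1.158192*exp(4*p) - 6.081647*exp(3*p) + 16.64901*exp(2*p) - 22.6941*exp(p) + 12.167)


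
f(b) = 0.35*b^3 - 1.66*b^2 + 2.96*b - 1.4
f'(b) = 1.05*b^2 - 3.32*b + 2.96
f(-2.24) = -20.29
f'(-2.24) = 15.67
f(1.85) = 0.61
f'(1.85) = 0.41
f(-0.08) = -1.65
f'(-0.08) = 3.23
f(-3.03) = -35.35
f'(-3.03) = 22.66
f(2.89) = 1.74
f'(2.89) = 2.13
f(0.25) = -0.76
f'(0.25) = 2.20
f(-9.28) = -451.54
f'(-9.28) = 124.19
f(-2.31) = -21.41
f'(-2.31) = 16.23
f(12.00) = 399.88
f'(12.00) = 114.32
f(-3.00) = -34.67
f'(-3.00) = 22.37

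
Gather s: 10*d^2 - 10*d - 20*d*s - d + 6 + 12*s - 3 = 10*d^2 - 11*d + s*(12 - 20*d) + 3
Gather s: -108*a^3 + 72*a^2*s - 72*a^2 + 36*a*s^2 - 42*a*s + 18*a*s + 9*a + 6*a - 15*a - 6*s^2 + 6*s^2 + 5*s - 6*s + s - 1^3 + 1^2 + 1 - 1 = -108*a^3 - 72*a^2 + 36*a*s^2 + s*(72*a^2 - 24*a)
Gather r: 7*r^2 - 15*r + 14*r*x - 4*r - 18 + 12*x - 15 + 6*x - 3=7*r^2 + r*(14*x - 19) + 18*x - 36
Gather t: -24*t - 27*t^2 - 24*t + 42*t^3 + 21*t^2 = 42*t^3 - 6*t^2 - 48*t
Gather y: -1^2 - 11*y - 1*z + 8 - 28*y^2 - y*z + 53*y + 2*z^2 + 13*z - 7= -28*y^2 + y*(42 - z) + 2*z^2 + 12*z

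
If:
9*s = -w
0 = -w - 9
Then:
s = 1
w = -9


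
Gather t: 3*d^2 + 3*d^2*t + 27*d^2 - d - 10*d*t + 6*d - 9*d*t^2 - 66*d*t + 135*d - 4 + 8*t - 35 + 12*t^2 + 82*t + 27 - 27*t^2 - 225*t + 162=30*d^2 + 140*d + t^2*(-9*d - 15) + t*(3*d^2 - 76*d - 135) + 150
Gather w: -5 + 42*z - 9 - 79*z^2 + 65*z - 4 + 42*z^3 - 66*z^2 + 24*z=42*z^3 - 145*z^2 + 131*z - 18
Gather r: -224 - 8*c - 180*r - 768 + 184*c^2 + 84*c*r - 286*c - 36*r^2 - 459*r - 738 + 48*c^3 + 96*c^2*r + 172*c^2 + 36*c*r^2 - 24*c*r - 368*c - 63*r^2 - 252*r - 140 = 48*c^3 + 356*c^2 - 662*c + r^2*(36*c - 99) + r*(96*c^2 + 60*c - 891) - 1870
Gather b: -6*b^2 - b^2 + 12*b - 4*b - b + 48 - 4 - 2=-7*b^2 + 7*b + 42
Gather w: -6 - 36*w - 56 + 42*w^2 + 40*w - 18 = 42*w^2 + 4*w - 80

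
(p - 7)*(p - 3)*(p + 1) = p^3 - 9*p^2 + 11*p + 21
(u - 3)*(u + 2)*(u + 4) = u^3 + 3*u^2 - 10*u - 24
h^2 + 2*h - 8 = (h - 2)*(h + 4)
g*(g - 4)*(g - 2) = g^3 - 6*g^2 + 8*g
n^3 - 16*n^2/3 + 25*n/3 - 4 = (n - 3)*(n - 4/3)*(n - 1)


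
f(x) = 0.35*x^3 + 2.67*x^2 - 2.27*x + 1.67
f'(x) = 1.05*x^2 + 5.34*x - 2.27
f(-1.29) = 8.29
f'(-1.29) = -7.41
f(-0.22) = 2.29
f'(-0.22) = -3.39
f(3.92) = 54.88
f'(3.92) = 34.80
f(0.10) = 1.47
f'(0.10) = -1.73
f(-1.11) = 7.00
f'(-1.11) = -6.90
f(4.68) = 85.40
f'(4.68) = 45.72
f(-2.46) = 18.20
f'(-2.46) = -9.05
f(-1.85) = 12.79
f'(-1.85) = -8.56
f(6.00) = 159.77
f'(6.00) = 67.57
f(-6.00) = 35.81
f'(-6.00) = 3.49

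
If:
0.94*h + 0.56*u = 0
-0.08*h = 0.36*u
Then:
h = 0.00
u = 0.00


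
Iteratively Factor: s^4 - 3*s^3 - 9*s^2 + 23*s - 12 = (s - 1)*(s^3 - 2*s^2 - 11*s + 12) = (s - 1)^2*(s^2 - s - 12) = (s - 1)^2*(s + 3)*(s - 4)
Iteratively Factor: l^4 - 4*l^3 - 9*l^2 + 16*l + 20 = (l + 2)*(l^3 - 6*l^2 + 3*l + 10) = (l - 2)*(l + 2)*(l^2 - 4*l - 5) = (l - 5)*(l - 2)*(l + 2)*(l + 1)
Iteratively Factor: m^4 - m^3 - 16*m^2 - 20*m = (m + 2)*(m^3 - 3*m^2 - 10*m) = m*(m + 2)*(m^2 - 3*m - 10) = m*(m + 2)^2*(m - 5)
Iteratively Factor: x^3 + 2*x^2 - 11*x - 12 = (x - 3)*(x^2 + 5*x + 4) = (x - 3)*(x + 4)*(x + 1)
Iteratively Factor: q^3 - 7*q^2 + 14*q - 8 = (q - 1)*(q^2 - 6*q + 8) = (q - 2)*(q - 1)*(q - 4)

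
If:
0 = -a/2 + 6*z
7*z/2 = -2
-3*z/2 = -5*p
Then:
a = -48/7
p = -6/35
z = -4/7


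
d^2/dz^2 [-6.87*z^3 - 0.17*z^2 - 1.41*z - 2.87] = -41.22*z - 0.34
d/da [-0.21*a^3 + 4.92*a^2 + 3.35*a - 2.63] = -0.63*a^2 + 9.84*a + 3.35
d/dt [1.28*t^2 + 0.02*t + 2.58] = 2.56*t + 0.02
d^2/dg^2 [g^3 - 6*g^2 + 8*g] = 6*g - 12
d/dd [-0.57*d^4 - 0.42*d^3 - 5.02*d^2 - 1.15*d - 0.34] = -2.28*d^3 - 1.26*d^2 - 10.04*d - 1.15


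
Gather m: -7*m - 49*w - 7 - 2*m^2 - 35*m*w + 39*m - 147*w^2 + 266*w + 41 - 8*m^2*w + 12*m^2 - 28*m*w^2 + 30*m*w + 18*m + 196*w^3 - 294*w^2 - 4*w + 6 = m^2*(10 - 8*w) + m*(-28*w^2 - 5*w + 50) + 196*w^3 - 441*w^2 + 213*w + 40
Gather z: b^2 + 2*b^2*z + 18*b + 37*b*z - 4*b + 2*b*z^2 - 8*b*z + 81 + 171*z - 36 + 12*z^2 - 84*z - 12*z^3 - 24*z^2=b^2 + 14*b - 12*z^3 + z^2*(2*b - 12) + z*(2*b^2 + 29*b + 87) + 45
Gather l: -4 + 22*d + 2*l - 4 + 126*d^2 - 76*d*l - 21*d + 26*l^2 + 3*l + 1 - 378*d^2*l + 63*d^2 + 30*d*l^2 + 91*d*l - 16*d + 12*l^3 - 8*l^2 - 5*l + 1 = 189*d^2 - 15*d + 12*l^3 + l^2*(30*d + 18) + l*(-378*d^2 + 15*d) - 6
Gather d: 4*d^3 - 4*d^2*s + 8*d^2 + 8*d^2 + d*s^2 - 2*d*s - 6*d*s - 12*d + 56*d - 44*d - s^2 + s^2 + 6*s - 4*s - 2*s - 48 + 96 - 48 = 4*d^3 + d^2*(16 - 4*s) + d*(s^2 - 8*s)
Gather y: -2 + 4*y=4*y - 2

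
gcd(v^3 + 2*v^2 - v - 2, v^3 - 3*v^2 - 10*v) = v + 2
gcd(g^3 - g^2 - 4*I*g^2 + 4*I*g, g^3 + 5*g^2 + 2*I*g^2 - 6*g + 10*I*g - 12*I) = g - 1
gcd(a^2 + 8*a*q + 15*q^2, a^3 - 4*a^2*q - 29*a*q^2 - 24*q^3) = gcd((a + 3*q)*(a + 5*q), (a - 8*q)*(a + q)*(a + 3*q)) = a + 3*q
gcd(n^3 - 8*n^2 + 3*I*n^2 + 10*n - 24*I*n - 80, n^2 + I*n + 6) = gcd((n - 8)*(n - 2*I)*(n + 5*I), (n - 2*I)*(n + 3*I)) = n - 2*I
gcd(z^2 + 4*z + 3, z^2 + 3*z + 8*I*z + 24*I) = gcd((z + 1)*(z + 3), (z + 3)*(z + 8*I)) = z + 3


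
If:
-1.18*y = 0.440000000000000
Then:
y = -0.37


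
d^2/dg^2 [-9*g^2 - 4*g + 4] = -18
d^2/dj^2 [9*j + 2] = 0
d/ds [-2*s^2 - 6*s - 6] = -4*s - 6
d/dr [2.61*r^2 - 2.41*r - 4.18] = 5.22*r - 2.41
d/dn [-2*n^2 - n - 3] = -4*n - 1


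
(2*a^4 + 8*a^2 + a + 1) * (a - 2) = 2*a^5 - 4*a^4 + 8*a^3 - 15*a^2 - a - 2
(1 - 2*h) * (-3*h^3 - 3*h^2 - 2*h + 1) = 6*h^4 + 3*h^3 + h^2 - 4*h + 1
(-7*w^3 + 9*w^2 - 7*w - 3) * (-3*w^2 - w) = 21*w^5 - 20*w^4 + 12*w^3 + 16*w^2 + 3*w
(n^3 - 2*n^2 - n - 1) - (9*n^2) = n^3 - 11*n^2 - n - 1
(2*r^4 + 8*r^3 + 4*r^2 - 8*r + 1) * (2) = 4*r^4 + 16*r^3 + 8*r^2 - 16*r + 2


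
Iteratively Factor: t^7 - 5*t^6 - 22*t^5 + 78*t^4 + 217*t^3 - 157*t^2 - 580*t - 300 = (t - 5)*(t^6 - 22*t^4 - 32*t^3 + 57*t^2 + 128*t + 60) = (t - 5)*(t + 2)*(t^5 - 2*t^4 - 18*t^3 + 4*t^2 + 49*t + 30) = (t - 5)*(t - 2)*(t + 2)*(t^4 - 18*t^2 - 32*t - 15) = (t - 5)*(t - 2)*(t + 2)*(t + 3)*(t^3 - 3*t^2 - 9*t - 5) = (t - 5)^2*(t - 2)*(t + 2)*(t + 3)*(t^2 + 2*t + 1) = (t - 5)^2*(t - 2)*(t + 1)*(t + 2)*(t + 3)*(t + 1)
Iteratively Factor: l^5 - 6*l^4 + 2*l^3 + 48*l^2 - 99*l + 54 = (l - 2)*(l^4 - 4*l^3 - 6*l^2 + 36*l - 27) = (l - 2)*(l + 3)*(l^3 - 7*l^2 + 15*l - 9) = (l - 3)*(l - 2)*(l + 3)*(l^2 - 4*l + 3) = (l - 3)*(l - 2)*(l - 1)*(l + 3)*(l - 3)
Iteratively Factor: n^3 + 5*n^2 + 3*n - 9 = (n + 3)*(n^2 + 2*n - 3) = (n + 3)^2*(n - 1)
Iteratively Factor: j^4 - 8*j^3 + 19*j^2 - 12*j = (j - 1)*(j^3 - 7*j^2 + 12*j) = (j - 4)*(j - 1)*(j^2 - 3*j) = (j - 4)*(j - 3)*(j - 1)*(j)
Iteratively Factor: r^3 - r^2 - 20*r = (r + 4)*(r^2 - 5*r) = (r - 5)*(r + 4)*(r)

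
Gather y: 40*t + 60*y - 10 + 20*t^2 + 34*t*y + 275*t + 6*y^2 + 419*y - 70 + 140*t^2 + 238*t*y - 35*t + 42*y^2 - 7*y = 160*t^2 + 280*t + 48*y^2 + y*(272*t + 472) - 80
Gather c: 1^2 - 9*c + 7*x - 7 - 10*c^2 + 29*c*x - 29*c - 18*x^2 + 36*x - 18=-10*c^2 + c*(29*x - 38) - 18*x^2 + 43*x - 24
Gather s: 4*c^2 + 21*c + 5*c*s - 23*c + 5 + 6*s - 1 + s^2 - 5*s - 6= 4*c^2 - 2*c + s^2 + s*(5*c + 1) - 2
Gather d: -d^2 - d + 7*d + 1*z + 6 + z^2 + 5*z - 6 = -d^2 + 6*d + z^2 + 6*z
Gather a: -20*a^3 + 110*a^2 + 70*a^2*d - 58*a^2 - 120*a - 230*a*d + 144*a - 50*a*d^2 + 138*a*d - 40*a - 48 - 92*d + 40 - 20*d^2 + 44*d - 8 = -20*a^3 + a^2*(70*d + 52) + a*(-50*d^2 - 92*d - 16) - 20*d^2 - 48*d - 16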